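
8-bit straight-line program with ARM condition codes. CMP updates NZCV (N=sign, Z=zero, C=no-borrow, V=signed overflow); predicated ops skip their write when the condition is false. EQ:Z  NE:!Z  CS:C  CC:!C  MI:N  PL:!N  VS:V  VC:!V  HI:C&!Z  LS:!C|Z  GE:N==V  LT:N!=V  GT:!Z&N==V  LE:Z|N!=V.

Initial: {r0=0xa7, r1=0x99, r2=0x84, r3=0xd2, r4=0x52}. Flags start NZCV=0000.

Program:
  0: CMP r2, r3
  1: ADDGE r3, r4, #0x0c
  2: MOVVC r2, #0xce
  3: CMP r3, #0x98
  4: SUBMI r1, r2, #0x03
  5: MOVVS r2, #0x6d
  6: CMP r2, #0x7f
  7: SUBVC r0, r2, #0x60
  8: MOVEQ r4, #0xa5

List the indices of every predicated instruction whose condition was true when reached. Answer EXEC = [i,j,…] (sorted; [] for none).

[0] flags=1000 → (cmp)
[1] flags=1000 GE?F → skip
[2] flags=1000 VC?T → r2=0xce
[3] flags=0010 → (cmp)
[4] flags=0010 MI?F → skip
[5] flags=0010 VS?F → skip
[6] flags=0011 → (cmp)
[7] flags=0011 VC?F → skip
[8] flags=0011 EQ?F → skip

EXEC = [2]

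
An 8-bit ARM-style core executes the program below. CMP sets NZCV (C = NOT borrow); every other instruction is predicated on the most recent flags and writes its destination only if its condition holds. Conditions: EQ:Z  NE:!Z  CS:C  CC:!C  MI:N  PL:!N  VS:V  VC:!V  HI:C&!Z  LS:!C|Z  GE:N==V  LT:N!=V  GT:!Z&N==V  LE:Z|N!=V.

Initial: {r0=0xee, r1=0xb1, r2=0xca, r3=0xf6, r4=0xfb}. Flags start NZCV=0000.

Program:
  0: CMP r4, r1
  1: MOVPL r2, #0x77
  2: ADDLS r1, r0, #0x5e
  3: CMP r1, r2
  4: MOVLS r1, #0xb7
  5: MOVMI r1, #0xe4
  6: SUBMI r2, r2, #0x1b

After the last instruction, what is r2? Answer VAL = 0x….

0: ✓ CMP  NZCV=0010
1: ✓ MOVPL  r2←0x77
2: · ADDLS
3: ✓ CMP  NZCV=0011
4: · MOVLS
5: · MOVMI
6: · SUBMI

VAL = 0x77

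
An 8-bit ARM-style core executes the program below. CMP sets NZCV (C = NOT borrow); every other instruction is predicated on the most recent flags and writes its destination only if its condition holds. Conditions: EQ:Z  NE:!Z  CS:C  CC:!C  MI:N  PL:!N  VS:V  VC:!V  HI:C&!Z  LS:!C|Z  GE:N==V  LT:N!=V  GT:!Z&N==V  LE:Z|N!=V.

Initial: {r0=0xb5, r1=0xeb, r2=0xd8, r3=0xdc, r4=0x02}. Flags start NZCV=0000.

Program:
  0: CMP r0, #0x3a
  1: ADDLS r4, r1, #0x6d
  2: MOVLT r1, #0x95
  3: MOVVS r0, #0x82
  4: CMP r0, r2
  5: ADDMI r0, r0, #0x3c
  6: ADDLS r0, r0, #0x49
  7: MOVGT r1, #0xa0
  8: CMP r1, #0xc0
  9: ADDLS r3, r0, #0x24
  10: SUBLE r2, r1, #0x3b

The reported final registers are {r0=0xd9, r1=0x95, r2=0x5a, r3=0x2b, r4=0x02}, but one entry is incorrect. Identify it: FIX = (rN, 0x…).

FIX = (r0, 0x07)

0: ✓ CMP  NZCV=0011
1: · ADDLS
2: ✓ MOVLT  r1←0x95
3: ✓ MOVVS  r0←0x82
4: ✓ CMP  NZCV=1000
5: ✓ ADDMI  r0←0xbe
6: ✓ ADDLS  r0←0x07
7: · MOVGT
8: ✓ CMP  NZCV=1000
9: ✓ ADDLS  r3←0x2b
10: ✓ SUBLE  r2←0x5a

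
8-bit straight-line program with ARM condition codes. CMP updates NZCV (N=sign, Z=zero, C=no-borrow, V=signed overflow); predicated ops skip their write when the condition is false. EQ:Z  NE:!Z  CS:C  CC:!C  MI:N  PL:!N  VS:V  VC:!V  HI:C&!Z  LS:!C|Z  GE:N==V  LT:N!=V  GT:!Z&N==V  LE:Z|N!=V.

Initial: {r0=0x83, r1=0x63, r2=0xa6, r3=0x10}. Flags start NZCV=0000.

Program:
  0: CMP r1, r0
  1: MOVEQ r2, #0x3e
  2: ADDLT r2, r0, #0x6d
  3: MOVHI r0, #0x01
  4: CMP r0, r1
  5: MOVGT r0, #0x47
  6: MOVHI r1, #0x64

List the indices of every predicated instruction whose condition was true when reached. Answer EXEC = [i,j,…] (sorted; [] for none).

EXEC = [6]

0: ✓ CMP  NZCV=1001
1: · MOVEQ
2: · ADDLT
3: · MOVHI
4: ✓ CMP  NZCV=0011
5: · MOVGT
6: ✓ MOVHI  r1←0x64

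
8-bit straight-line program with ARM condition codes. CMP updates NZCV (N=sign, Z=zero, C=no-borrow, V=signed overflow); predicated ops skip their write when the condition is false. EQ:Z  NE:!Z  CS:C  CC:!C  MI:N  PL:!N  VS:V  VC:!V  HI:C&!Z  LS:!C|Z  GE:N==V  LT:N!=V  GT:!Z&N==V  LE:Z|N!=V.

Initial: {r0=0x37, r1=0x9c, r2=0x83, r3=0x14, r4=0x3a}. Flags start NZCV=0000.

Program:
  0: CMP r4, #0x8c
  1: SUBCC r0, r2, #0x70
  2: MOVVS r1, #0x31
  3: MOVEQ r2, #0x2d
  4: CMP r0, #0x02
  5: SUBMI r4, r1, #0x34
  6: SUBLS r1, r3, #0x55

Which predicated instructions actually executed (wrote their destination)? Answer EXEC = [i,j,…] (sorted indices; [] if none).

0: ✓ CMP  NZCV=1001
1: ✓ SUBCC  r0←0x13
2: ✓ MOVVS  r1←0x31
3: · MOVEQ
4: ✓ CMP  NZCV=0010
5: · SUBMI
6: · SUBLS

EXEC = [1,2]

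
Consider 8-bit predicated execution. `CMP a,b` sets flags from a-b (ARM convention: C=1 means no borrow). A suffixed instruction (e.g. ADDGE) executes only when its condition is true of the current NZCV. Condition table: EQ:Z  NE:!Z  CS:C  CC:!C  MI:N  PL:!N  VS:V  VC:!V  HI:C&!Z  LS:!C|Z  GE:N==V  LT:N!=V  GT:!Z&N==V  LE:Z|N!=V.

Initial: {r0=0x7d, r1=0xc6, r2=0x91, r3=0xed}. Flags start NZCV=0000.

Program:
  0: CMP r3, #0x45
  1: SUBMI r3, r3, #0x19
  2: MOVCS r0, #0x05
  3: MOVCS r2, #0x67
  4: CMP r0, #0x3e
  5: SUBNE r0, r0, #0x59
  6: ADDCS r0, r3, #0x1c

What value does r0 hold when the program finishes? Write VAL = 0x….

[0] flags=1010 → (cmp)
[1] flags=1010 MI?T → r3=0xd4
[2] flags=1010 CS?T → r0=0x05
[3] flags=1010 CS?T → r2=0x67
[4] flags=1000 → (cmp)
[5] flags=1000 NE?T → r0=0xac
[6] flags=1000 CS?F → skip

VAL = 0xac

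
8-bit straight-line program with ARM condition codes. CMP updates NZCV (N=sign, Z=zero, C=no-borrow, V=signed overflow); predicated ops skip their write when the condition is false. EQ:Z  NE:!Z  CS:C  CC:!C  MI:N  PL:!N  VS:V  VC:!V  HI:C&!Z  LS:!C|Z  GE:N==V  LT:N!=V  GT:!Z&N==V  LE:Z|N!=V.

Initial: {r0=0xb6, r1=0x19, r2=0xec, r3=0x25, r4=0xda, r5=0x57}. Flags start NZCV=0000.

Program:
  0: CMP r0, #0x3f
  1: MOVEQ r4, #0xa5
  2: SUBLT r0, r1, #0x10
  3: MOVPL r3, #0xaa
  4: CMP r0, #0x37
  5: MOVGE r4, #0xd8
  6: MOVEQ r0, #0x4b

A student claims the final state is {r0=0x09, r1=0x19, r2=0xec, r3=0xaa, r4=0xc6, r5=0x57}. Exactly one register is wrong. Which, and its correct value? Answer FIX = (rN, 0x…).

FIX = (r4, 0xda)

[0] flags=0011 → (cmp)
[1] flags=0011 EQ?F → skip
[2] flags=0011 LT?T → r0=0x09
[3] flags=0011 PL?T → r3=0xaa
[4] flags=1000 → (cmp)
[5] flags=1000 GE?F → skip
[6] flags=1000 EQ?F → skip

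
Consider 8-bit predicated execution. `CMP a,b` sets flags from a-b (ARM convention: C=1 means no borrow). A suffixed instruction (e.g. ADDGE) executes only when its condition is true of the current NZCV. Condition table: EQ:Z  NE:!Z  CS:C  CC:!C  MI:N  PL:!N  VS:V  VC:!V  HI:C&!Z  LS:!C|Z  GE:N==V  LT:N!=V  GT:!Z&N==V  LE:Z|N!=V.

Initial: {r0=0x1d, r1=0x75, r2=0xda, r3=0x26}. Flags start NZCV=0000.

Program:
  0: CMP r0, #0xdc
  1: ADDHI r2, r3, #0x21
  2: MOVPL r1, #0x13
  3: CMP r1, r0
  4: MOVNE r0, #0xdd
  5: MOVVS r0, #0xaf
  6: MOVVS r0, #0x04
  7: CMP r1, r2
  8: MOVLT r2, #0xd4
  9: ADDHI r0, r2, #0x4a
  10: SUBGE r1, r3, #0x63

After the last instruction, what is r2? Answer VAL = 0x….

VAL = 0xda

0: ✓ CMP  NZCV=0000
1: · ADDHI
2: ✓ MOVPL  r1←0x13
3: ✓ CMP  NZCV=1000
4: ✓ MOVNE  r0←0xdd
5: · MOVVS
6: · MOVVS
7: ✓ CMP  NZCV=0000
8: · MOVLT
9: · ADDHI
10: ✓ SUBGE  r1←0xc3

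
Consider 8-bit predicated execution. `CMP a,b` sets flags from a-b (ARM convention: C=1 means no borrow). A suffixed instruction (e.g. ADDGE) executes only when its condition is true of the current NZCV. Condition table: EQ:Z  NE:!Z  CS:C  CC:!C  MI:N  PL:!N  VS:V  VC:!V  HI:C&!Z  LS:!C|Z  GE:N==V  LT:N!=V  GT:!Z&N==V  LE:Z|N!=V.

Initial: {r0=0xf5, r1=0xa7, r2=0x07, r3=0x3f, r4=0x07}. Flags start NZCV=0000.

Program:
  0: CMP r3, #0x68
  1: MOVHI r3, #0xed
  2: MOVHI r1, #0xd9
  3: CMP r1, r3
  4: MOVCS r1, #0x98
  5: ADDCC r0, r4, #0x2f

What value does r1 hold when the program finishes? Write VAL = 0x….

[0] flags=1000 → (cmp)
[1] flags=1000 HI?F → skip
[2] flags=1000 HI?F → skip
[3] flags=0011 → (cmp)
[4] flags=0011 CS?T → r1=0x98
[5] flags=0011 CC?F → skip

VAL = 0x98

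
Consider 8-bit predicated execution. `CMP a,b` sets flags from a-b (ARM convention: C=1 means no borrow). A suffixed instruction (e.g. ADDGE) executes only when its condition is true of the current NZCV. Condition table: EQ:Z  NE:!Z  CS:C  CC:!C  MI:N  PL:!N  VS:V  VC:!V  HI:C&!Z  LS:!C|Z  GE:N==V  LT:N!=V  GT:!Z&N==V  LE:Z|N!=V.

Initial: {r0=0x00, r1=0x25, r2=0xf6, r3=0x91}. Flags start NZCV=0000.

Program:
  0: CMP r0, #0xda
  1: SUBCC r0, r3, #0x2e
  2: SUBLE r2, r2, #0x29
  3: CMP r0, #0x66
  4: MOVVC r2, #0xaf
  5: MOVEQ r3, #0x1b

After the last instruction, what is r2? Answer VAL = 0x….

0: ✓ CMP  NZCV=0000
1: ✓ SUBCC  r0←0x63
2: · SUBLE
3: ✓ CMP  NZCV=1000
4: ✓ MOVVC  r2←0xaf
5: · MOVEQ

VAL = 0xaf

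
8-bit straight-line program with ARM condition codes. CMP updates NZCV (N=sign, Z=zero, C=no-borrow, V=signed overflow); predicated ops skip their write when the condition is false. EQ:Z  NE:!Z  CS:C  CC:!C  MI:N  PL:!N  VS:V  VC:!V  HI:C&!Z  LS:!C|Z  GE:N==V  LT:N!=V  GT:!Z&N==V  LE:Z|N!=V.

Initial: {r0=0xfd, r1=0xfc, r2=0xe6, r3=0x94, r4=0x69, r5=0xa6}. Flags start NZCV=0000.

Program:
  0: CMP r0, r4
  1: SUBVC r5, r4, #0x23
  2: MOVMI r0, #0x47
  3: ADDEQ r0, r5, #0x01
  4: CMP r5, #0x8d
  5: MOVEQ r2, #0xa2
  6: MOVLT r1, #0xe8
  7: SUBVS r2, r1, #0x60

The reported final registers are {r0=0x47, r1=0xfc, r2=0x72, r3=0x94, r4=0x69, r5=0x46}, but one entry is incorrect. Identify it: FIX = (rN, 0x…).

FIX = (r2, 0x9c)

0: ✓ CMP  NZCV=1010
1: ✓ SUBVC  r5←0x46
2: ✓ MOVMI  r0←0x47
3: · ADDEQ
4: ✓ CMP  NZCV=1001
5: · MOVEQ
6: · MOVLT
7: ✓ SUBVS  r2←0x9c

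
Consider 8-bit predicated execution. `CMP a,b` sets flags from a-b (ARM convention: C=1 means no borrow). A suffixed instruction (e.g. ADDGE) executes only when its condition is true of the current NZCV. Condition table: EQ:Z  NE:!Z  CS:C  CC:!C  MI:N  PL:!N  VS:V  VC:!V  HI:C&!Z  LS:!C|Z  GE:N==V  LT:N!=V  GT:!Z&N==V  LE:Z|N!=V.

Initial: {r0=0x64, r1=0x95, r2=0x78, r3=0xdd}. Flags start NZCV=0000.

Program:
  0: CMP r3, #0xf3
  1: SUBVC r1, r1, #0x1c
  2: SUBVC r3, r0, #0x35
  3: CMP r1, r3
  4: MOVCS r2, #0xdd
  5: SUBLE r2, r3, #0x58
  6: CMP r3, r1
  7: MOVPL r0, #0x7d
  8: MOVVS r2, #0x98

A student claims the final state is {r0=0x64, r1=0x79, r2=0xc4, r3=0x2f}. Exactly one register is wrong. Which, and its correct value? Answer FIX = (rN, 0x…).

0: ✓ CMP  NZCV=1000
1: ✓ SUBVC  r1←0x79
2: ✓ SUBVC  r3←0x2f
3: ✓ CMP  NZCV=0010
4: ✓ MOVCS  r2←0xdd
5: · SUBLE
6: ✓ CMP  NZCV=1000
7: · MOVPL
8: · MOVVS

FIX = (r2, 0xdd)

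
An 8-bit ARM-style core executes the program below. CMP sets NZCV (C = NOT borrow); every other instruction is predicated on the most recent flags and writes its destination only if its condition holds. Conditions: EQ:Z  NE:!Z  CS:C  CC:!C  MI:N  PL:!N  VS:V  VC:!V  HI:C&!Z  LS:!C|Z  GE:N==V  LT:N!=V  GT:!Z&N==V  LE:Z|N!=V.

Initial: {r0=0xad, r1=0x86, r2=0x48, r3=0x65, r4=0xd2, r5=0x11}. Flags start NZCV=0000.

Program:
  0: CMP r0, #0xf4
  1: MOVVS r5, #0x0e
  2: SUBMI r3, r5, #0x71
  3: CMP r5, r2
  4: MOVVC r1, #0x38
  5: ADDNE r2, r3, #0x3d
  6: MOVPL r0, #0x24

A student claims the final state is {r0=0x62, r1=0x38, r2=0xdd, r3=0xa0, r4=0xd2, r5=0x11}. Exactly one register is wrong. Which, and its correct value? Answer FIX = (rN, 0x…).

FIX = (r0, 0xad)

[0] flags=1000 → (cmp)
[1] flags=1000 VS?F → skip
[2] flags=1000 MI?T → r3=0xa0
[3] flags=1000 → (cmp)
[4] flags=1000 VC?T → r1=0x38
[5] flags=1000 NE?T → r2=0xdd
[6] flags=1000 PL?F → skip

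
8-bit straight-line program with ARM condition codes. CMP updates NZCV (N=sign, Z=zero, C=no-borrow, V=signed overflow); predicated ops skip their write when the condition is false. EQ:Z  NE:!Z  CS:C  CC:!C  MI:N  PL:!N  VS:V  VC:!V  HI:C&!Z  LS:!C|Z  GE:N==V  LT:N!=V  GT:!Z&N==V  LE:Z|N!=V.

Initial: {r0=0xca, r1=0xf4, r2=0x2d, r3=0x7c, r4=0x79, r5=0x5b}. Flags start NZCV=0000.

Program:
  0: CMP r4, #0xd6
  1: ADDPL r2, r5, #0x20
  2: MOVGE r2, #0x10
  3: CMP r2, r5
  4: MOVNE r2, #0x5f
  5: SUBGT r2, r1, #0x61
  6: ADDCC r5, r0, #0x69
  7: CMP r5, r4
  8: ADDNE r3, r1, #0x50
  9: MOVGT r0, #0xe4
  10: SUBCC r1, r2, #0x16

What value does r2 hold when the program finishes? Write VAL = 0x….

0: ✓ CMP  NZCV=1001
1: · ADDPL
2: ✓ MOVGE  r2←0x10
3: ✓ CMP  NZCV=1000
4: ✓ MOVNE  r2←0x5f
5: · SUBGT
6: ✓ ADDCC  r5←0x33
7: ✓ CMP  NZCV=1000
8: ✓ ADDNE  r3←0x44
9: · MOVGT
10: ✓ SUBCC  r1←0x49

VAL = 0x5f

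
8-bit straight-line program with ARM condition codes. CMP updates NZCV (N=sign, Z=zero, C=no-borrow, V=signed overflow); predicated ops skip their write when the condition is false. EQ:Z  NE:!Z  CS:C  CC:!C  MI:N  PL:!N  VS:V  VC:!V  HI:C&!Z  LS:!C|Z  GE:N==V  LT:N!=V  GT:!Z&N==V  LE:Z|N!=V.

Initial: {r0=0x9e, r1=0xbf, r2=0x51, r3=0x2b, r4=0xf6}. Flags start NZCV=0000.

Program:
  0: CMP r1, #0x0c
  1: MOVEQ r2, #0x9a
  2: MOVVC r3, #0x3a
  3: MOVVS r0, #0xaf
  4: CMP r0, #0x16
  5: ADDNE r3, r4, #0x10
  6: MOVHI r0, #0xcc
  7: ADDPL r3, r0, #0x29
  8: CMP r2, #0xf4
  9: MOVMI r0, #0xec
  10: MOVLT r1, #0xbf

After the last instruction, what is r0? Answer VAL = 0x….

VAL = 0xcc

0: ✓ CMP  NZCV=1010
1: · MOVEQ
2: ✓ MOVVC  r3←0x3a
3: · MOVVS
4: ✓ CMP  NZCV=1010
5: ✓ ADDNE  r3←0x06
6: ✓ MOVHI  r0←0xcc
7: · ADDPL
8: ✓ CMP  NZCV=0000
9: · MOVMI
10: · MOVLT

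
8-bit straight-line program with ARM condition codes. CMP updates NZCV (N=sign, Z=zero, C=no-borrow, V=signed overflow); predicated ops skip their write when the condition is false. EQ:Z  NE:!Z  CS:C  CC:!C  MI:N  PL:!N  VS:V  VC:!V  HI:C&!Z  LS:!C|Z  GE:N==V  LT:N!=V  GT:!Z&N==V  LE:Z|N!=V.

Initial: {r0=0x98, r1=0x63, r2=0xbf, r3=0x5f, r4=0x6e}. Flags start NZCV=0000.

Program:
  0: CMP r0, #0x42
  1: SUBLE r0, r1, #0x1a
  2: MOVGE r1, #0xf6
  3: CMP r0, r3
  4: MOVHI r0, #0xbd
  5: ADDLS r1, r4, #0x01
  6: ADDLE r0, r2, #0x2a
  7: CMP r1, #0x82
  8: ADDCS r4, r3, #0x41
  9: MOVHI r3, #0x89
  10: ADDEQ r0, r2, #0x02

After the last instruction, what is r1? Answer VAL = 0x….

0: ✓ CMP  NZCV=0011
1: ✓ SUBLE  r0←0x49
2: · MOVGE
3: ✓ CMP  NZCV=1000
4: · MOVHI
5: ✓ ADDLS  r1←0x6f
6: ✓ ADDLE  r0←0xe9
7: ✓ CMP  NZCV=1001
8: · ADDCS
9: · MOVHI
10: · ADDEQ

VAL = 0x6f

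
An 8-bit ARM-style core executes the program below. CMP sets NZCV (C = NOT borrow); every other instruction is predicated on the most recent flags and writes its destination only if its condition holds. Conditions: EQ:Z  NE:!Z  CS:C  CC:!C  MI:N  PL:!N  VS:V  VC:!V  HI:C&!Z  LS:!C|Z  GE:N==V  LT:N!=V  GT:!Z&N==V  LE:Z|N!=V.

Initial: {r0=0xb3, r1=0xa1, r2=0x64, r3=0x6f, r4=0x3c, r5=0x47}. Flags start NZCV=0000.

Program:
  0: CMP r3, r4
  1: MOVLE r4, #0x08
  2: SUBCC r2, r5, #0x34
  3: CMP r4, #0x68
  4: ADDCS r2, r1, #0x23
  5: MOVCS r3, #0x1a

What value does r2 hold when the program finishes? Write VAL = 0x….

VAL = 0x64

0: ✓ CMP  NZCV=0010
1: · MOVLE
2: · SUBCC
3: ✓ CMP  NZCV=1000
4: · ADDCS
5: · MOVCS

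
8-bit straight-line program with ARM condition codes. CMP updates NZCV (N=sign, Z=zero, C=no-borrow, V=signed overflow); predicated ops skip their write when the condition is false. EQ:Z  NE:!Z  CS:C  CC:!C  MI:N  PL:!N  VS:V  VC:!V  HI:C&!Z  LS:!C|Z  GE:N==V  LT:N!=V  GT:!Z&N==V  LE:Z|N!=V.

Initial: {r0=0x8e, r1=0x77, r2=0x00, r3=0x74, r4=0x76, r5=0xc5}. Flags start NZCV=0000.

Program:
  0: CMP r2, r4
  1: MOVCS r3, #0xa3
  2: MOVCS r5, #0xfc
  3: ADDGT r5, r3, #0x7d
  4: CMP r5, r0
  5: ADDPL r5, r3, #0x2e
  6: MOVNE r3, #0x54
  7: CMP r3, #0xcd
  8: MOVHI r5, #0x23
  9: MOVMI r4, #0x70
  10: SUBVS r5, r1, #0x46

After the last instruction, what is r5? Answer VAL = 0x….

0: ✓ CMP  NZCV=1000
1: · MOVCS
2: · MOVCS
3: · ADDGT
4: ✓ CMP  NZCV=0010
5: ✓ ADDPL  r5←0xa2
6: ✓ MOVNE  r3←0x54
7: ✓ CMP  NZCV=1001
8: · MOVHI
9: ✓ MOVMI  r4←0x70
10: ✓ SUBVS  r5←0x31

VAL = 0x31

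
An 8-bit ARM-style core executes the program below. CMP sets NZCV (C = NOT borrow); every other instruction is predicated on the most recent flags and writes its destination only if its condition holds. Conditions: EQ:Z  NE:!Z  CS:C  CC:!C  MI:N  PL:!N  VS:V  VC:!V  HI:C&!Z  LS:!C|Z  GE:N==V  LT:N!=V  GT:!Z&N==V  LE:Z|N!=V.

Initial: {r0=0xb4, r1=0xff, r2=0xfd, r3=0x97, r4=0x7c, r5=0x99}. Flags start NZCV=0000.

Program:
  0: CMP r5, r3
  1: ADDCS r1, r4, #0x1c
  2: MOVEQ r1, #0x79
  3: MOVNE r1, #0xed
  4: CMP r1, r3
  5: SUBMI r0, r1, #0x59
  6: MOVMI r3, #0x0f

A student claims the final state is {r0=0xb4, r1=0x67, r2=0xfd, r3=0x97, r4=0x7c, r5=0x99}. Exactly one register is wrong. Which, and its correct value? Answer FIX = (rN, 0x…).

0: ✓ CMP  NZCV=0010
1: ✓ ADDCS  r1←0x98
2: · MOVEQ
3: ✓ MOVNE  r1←0xed
4: ✓ CMP  NZCV=0010
5: · SUBMI
6: · MOVMI

FIX = (r1, 0xed)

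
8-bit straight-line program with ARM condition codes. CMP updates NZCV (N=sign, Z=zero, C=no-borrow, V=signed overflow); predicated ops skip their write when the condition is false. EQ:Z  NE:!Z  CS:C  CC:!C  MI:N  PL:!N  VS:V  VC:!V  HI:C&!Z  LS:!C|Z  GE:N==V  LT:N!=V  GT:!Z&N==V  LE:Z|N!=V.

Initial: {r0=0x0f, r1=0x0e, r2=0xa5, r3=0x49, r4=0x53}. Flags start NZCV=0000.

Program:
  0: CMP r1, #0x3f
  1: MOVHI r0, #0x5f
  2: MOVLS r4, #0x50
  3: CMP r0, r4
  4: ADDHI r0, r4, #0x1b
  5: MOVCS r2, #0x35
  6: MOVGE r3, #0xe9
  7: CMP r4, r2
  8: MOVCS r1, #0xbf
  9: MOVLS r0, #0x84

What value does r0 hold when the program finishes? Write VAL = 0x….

0: ✓ CMP  NZCV=1000
1: · MOVHI
2: ✓ MOVLS  r4←0x50
3: ✓ CMP  NZCV=1000
4: · ADDHI
5: · MOVCS
6: · MOVGE
7: ✓ CMP  NZCV=1001
8: · MOVCS
9: ✓ MOVLS  r0←0x84

VAL = 0x84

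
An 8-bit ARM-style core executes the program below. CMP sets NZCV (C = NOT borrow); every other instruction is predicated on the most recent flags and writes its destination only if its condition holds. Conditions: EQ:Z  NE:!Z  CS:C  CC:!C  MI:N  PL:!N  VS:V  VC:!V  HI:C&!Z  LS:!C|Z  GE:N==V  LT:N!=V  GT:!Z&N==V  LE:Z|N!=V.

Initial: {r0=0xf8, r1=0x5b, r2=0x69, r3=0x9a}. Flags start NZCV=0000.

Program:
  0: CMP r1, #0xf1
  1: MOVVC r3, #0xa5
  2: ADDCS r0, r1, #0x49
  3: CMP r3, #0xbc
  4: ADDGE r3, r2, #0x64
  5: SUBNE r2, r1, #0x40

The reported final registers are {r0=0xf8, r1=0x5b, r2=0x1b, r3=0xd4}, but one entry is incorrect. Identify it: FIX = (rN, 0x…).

FIX = (r3, 0xa5)

0: ✓ CMP  NZCV=0000
1: ✓ MOVVC  r3←0xa5
2: · ADDCS
3: ✓ CMP  NZCV=1000
4: · ADDGE
5: ✓ SUBNE  r2←0x1b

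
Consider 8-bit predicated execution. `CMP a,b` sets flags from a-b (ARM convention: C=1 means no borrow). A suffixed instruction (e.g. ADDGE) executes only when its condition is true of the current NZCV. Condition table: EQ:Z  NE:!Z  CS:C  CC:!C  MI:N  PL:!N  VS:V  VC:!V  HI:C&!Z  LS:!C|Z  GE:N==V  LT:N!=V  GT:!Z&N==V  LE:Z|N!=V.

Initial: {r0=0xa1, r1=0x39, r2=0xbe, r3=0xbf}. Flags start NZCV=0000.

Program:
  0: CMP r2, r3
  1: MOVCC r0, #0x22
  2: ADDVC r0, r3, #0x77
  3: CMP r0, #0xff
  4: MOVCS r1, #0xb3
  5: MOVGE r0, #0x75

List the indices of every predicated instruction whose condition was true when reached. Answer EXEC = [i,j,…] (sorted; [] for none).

[0] flags=1000 → (cmp)
[1] flags=1000 CC?T → r0=0x22
[2] flags=1000 VC?T → r0=0x36
[3] flags=0000 → (cmp)
[4] flags=0000 CS?F → skip
[5] flags=0000 GE?T → r0=0x75

EXEC = [1,2,5]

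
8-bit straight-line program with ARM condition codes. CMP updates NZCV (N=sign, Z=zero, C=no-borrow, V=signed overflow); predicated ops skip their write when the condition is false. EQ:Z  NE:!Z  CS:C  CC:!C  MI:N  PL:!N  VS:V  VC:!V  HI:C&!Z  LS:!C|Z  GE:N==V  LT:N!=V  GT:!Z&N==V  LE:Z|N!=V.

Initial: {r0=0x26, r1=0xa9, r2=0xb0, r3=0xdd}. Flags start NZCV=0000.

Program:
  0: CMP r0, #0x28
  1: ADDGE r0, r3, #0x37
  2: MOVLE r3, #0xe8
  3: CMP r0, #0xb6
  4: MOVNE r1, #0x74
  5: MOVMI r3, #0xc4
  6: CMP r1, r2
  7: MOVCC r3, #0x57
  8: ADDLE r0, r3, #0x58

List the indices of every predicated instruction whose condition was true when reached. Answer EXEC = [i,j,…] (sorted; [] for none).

EXEC = [2,4,7]

[0] flags=1000 → (cmp)
[1] flags=1000 GE?F → skip
[2] flags=1000 LE?T → r3=0xe8
[3] flags=0000 → (cmp)
[4] flags=0000 NE?T → r1=0x74
[5] flags=0000 MI?F → skip
[6] flags=1001 → (cmp)
[7] flags=1001 CC?T → r3=0x57
[8] flags=1001 LE?F → skip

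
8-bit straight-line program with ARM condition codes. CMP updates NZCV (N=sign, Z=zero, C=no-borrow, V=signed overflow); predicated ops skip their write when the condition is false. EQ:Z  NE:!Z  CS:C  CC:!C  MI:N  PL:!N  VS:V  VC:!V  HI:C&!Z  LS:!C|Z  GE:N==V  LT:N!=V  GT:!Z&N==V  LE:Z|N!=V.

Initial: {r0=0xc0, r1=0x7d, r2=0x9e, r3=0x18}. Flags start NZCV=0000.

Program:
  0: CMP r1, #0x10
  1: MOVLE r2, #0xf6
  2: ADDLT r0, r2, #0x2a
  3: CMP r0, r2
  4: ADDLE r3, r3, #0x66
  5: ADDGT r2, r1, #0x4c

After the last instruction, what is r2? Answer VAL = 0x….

VAL = 0xc9

0: ✓ CMP  NZCV=0010
1: · MOVLE
2: · ADDLT
3: ✓ CMP  NZCV=0010
4: · ADDLE
5: ✓ ADDGT  r2←0xc9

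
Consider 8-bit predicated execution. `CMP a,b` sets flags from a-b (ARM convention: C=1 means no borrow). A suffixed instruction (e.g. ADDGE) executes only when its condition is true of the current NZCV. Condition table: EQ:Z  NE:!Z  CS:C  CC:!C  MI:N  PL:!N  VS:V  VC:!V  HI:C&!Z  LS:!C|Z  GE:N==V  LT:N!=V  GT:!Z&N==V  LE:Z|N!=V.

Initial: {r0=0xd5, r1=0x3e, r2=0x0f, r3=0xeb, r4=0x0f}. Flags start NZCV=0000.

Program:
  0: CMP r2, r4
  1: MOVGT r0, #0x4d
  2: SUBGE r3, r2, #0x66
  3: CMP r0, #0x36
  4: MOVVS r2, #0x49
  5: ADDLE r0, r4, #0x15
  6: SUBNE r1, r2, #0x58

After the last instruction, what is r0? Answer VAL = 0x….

0: ✓ CMP  NZCV=0110
1: · MOVGT
2: ✓ SUBGE  r3←0xa9
3: ✓ CMP  NZCV=1010
4: · MOVVS
5: ✓ ADDLE  r0←0x24
6: ✓ SUBNE  r1←0xb7

VAL = 0x24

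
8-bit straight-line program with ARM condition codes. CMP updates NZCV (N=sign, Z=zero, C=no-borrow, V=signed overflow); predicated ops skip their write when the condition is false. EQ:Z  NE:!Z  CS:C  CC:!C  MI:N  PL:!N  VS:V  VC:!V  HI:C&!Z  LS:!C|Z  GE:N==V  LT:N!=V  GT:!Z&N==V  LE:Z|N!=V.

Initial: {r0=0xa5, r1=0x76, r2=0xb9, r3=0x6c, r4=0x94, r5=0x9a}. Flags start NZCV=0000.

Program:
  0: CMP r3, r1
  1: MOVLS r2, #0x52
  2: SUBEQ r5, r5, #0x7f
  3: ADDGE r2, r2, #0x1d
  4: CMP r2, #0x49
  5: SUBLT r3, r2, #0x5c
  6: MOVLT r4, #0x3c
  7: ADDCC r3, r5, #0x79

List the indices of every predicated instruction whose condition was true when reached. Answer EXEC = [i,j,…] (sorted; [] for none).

EXEC = [1]

0: ✓ CMP  NZCV=1000
1: ✓ MOVLS  r2←0x52
2: · SUBEQ
3: · ADDGE
4: ✓ CMP  NZCV=0010
5: · SUBLT
6: · MOVLT
7: · ADDCC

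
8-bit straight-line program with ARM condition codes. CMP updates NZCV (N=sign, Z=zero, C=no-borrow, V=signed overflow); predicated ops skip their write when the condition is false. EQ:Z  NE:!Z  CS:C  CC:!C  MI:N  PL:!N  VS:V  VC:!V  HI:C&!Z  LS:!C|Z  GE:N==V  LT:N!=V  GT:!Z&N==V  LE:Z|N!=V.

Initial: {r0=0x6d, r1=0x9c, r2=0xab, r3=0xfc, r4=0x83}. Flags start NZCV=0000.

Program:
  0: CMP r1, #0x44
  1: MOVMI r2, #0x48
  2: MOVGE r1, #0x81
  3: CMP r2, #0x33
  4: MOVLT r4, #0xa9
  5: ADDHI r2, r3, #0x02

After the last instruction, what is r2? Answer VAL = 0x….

[0] flags=0011 → (cmp)
[1] flags=0011 MI?F → skip
[2] flags=0011 GE?F → skip
[3] flags=0011 → (cmp)
[4] flags=0011 LT?T → r4=0xa9
[5] flags=0011 HI?T → r2=0xfe

VAL = 0xfe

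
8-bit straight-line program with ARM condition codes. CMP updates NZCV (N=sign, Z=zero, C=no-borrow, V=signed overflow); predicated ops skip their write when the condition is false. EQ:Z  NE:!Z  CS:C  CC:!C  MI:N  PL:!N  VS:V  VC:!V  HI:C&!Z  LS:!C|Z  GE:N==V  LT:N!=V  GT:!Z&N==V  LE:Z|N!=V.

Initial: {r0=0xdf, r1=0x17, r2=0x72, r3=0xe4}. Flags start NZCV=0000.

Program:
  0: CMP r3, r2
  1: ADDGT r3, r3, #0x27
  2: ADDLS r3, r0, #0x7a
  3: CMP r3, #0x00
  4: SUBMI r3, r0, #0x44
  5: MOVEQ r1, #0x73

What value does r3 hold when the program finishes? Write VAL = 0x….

0: ✓ CMP  NZCV=0011
1: · ADDGT
2: · ADDLS
3: ✓ CMP  NZCV=1010
4: ✓ SUBMI  r3←0x9b
5: · MOVEQ

VAL = 0x9b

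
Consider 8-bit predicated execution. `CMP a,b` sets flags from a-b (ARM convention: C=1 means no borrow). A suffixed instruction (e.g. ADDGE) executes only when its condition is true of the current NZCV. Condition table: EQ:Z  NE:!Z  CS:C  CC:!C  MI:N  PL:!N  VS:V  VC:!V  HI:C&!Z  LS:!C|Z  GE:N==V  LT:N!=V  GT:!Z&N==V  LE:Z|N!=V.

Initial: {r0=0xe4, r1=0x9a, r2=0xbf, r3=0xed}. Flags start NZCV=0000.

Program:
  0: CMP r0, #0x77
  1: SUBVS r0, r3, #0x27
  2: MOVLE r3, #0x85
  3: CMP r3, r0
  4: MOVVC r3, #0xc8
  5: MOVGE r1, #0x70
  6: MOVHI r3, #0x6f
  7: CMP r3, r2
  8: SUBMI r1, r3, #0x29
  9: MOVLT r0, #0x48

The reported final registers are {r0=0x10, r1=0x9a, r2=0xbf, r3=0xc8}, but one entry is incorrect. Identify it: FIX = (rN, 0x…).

FIX = (r0, 0xc6)

[0] flags=0011 → (cmp)
[1] flags=0011 VS?T → r0=0xc6
[2] flags=0011 LE?T → r3=0x85
[3] flags=1000 → (cmp)
[4] flags=1000 VC?T → r3=0xc8
[5] flags=1000 GE?F → skip
[6] flags=1000 HI?F → skip
[7] flags=0010 → (cmp)
[8] flags=0010 MI?F → skip
[9] flags=0010 LT?F → skip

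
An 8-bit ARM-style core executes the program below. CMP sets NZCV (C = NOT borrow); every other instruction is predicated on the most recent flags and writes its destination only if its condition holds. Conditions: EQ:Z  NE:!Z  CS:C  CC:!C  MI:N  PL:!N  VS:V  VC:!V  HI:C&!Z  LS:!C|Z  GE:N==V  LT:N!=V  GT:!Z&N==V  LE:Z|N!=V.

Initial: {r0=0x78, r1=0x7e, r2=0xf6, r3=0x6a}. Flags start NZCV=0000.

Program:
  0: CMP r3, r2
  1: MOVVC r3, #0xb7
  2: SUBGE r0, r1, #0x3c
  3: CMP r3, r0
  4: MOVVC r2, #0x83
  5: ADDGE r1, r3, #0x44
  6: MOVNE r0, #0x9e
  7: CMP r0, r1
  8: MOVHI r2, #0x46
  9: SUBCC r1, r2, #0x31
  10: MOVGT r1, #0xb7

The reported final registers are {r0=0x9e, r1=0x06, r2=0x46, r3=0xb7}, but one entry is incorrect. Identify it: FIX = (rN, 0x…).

0: ✓ CMP  NZCV=0000
1: ✓ MOVVC  r3←0xb7
2: ✓ SUBGE  r0←0x42
3: ✓ CMP  NZCV=0011
4: · MOVVC
5: · ADDGE
6: ✓ MOVNE  r0←0x9e
7: ✓ CMP  NZCV=0011
8: ✓ MOVHI  r2←0x46
9: · SUBCC
10: · MOVGT

FIX = (r1, 0x7e)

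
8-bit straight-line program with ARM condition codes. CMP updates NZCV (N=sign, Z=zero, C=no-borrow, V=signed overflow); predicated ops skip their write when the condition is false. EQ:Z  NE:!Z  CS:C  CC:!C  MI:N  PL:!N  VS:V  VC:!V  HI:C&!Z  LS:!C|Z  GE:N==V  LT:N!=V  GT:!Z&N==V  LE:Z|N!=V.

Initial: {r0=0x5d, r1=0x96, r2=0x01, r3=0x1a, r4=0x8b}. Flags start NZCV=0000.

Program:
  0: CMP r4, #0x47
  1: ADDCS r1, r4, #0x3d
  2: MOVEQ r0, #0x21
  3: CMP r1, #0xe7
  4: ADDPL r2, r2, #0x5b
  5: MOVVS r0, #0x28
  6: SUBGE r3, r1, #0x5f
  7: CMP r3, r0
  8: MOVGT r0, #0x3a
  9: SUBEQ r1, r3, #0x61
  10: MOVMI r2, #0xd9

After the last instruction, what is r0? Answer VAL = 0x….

VAL = 0x5d

0: ✓ CMP  NZCV=0011
1: ✓ ADDCS  r1←0xc8
2: · MOVEQ
3: ✓ CMP  NZCV=1000
4: · ADDPL
5: · MOVVS
6: · SUBGE
7: ✓ CMP  NZCV=1000
8: · MOVGT
9: · SUBEQ
10: ✓ MOVMI  r2←0xd9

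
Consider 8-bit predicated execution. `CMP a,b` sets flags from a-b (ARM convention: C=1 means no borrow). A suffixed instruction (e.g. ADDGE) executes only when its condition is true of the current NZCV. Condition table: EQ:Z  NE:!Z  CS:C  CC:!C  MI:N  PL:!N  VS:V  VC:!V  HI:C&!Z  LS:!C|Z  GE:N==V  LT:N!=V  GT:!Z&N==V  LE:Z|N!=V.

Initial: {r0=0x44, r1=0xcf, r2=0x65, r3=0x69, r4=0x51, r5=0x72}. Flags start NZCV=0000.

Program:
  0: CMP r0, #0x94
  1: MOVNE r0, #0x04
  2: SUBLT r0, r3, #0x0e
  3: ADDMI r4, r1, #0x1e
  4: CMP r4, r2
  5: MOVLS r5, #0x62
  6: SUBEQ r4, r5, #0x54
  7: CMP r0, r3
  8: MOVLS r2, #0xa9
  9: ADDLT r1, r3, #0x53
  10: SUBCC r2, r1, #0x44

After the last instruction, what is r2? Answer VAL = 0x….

VAL = 0x78

0: ✓ CMP  NZCV=1001
1: ✓ MOVNE  r0←0x04
2: · SUBLT
3: ✓ ADDMI  r4←0xed
4: ✓ CMP  NZCV=1010
5: · MOVLS
6: · SUBEQ
7: ✓ CMP  NZCV=1000
8: ✓ MOVLS  r2←0xa9
9: ✓ ADDLT  r1←0xbc
10: ✓ SUBCC  r2←0x78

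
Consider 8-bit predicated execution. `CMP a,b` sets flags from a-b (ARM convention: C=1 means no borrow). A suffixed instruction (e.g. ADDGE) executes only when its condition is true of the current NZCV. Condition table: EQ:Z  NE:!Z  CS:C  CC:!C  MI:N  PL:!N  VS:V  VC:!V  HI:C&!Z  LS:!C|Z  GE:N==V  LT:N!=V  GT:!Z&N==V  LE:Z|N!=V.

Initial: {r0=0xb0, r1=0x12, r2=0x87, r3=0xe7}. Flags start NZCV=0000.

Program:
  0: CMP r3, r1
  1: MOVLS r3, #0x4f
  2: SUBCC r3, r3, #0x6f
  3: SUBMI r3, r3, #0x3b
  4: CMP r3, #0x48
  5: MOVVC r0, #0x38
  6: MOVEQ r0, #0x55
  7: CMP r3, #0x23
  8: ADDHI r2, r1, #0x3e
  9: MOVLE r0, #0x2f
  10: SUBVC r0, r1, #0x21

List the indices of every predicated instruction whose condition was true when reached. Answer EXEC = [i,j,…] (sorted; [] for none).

[0] flags=1010 → (cmp)
[1] flags=1010 LS?F → skip
[2] flags=1010 CC?F → skip
[3] flags=1010 MI?T → r3=0xac
[4] flags=0011 → (cmp)
[5] flags=0011 VC?F → skip
[6] flags=0011 EQ?F → skip
[7] flags=1010 → (cmp)
[8] flags=1010 HI?T → r2=0x50
[9] flags=1010 LE?T → r0=0x2f
[10] flags=1010 VC?T → r0=0xf1

EXEC = [3,8,9,10]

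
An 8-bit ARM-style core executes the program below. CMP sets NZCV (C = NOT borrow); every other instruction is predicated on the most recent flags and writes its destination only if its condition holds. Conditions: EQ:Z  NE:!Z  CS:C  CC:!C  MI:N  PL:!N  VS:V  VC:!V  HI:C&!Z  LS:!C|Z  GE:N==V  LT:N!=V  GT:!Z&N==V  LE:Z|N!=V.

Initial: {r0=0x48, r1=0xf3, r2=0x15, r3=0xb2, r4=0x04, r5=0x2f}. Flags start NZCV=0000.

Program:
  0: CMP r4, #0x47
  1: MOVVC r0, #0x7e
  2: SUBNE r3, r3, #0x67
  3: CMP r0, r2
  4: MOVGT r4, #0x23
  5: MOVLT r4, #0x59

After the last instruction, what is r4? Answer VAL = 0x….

VAL = 0x23

[0] flags=1000 → (cmp)
[1] flags=1000 VC?T → r0=0x7e
[2] flags=1000 NE?T → r3=0x4b
[3] flags=0010 → (cmp)
[4] flags=0010 GT?T → r4=0x23
[5] flags=0010 LT?F → skip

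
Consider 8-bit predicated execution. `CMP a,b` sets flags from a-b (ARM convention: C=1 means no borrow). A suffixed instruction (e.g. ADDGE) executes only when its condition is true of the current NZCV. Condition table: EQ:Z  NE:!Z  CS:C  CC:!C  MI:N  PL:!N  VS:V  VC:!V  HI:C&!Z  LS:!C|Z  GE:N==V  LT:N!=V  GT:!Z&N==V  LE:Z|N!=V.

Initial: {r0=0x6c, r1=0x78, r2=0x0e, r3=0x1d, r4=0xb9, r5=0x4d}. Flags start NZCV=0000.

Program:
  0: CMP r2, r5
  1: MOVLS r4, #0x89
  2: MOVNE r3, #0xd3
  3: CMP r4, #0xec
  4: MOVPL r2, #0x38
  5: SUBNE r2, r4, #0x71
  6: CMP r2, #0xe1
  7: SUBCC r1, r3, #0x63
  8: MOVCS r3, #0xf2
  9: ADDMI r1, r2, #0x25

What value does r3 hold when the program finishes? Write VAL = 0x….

VAL = 0xd3

[0] flags=1000 → (cmp)
[1] flags=1000 LS?T → r4=0x89
[2] flags=1000 NE?T → r3=0xd3
[3] flags=1000 → (cmp)
[4] flags=1000 PL?F → skip
[5] flags=1000 NE?T → r2=0x18
[6] flags=0000 → (cmp)
[7] flags=0000 CC?T → r1=0x70
[8] flags=0000 CS?F → skip
[9] flags=0000 MI?F → skip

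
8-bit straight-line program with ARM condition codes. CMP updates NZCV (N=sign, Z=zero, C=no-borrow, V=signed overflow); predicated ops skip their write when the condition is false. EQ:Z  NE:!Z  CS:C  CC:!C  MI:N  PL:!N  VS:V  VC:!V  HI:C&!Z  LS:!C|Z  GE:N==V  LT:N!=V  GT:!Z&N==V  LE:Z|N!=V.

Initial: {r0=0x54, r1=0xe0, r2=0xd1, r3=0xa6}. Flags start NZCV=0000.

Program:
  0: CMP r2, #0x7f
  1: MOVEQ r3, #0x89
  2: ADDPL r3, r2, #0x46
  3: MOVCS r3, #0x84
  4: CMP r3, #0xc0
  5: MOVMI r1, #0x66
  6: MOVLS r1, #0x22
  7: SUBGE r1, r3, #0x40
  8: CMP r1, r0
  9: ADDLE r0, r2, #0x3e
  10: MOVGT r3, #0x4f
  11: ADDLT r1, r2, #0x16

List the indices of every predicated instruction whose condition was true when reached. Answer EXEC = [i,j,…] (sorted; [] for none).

[0] flags=0011 → (cmp)
[1] flags=0011 EQ?F → skip
[2] flags=0011 PL?T → r3=0x17
[3] flags=0011 CS?T → r3=0x84
[4] flags=1000 → (cmp)
[5] flags=1000 MI?T → r1=0x66
[6] flags=1000 LS?T → r1=0x22
[7] flags=1000 GE?F → skip
[8] flags=1000 → (cmp)
[9] flags=1000 LE?T → r0=0x0f
[10] flags=1000 GT?F → skip
[11] flags=1000 LT?T → r1=0xe7

EXEC = [2,3,5,6,9,11]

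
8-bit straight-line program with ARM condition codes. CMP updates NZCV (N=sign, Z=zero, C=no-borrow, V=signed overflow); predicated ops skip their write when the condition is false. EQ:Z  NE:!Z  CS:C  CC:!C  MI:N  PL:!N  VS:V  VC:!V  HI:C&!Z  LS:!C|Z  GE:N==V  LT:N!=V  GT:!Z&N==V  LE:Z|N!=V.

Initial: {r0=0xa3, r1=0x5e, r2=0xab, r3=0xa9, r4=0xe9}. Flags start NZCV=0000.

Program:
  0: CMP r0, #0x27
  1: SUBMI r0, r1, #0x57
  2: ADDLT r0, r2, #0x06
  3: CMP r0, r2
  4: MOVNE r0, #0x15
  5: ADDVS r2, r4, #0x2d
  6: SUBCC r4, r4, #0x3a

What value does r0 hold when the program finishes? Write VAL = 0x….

VAL = 0x15

0: ✓ CMP  NZCV=0011
1: · SUBMI
2: ✓ ADDLT  r0←0xb1
3: ✓ CMP  NZCV=0010
4: ✓ MOVNE  r0←0x15
5: · ADDVS
6: · SUBCC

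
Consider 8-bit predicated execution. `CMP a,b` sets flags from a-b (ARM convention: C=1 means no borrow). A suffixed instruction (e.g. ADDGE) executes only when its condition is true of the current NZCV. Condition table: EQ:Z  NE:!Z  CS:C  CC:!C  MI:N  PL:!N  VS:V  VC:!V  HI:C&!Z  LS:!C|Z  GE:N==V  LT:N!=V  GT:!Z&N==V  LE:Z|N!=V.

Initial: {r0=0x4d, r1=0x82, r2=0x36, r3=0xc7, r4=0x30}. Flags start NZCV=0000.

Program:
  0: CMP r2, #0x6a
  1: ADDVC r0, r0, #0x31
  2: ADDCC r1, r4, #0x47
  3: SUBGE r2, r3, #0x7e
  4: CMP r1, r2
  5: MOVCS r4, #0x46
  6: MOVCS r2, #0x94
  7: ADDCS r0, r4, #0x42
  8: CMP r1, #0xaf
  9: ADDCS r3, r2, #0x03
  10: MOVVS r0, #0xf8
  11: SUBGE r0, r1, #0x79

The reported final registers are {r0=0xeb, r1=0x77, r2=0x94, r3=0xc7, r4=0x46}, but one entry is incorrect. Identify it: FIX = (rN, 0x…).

0: ✓ CMP  NZCV=1000
1: ✓ ADDVC  r0←0x7e
2: ✓ ADDCC  r1←0x77
3: · SUBGE
4: ✓ CMP  NZCV=0010
5: ✓ MOVCS  r4←0x46
6: ✓ MOVCS  r2←0x94
7: ✓ ADDCS  r0←0x88
8: ✓ CMP  NZCV=1001
9: · ADDCS
10: ✓ MOVVS  r0←0xf8
11: ✓ SUBGE  r0←0xfe

FIX = (r0, 0xfe)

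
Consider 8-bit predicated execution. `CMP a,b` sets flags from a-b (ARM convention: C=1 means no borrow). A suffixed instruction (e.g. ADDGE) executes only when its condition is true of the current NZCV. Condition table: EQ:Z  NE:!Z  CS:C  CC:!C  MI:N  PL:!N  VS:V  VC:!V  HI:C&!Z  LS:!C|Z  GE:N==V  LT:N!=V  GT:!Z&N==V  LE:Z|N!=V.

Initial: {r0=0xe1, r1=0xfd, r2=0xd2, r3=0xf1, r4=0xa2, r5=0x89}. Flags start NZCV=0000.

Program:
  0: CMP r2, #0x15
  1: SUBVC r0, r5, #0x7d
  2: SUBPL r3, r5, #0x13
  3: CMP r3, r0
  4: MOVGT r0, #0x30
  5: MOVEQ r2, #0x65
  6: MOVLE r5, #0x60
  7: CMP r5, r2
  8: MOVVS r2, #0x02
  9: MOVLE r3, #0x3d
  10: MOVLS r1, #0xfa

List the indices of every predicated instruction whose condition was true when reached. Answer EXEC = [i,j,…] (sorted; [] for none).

[0] flags=1010 → (cmp)
[1] flags=1010 VC?T → r0=0x0c
[2] flags=1010 PL?F → skip
[3] flags=1010 → (cmp)
[4] flags=1010 GT?F → skip
[5] flags=1010 EQ?F → skip
[6] flags=1010 LE?T → r5=0x60
[7] flags=1001 → (cmp)
[8] flags=1001 VS?T → r2=0x02
[9] flags=1001 LE?F → skip
[10] flags=1001 LS?T → r1=0xfa

EXEC = [1,6,8,10]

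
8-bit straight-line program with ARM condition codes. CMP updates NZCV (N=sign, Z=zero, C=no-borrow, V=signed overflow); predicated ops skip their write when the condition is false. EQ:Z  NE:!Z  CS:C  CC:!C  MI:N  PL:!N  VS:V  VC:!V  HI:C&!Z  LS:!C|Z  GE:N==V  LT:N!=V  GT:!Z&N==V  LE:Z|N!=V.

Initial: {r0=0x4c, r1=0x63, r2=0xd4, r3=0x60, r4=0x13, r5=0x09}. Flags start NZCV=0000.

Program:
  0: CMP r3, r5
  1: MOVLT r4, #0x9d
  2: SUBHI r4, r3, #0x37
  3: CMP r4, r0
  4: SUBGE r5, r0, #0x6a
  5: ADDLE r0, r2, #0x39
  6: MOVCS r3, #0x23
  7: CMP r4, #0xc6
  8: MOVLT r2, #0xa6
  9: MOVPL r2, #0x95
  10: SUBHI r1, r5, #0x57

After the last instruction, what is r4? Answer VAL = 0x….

0: ✓ CMP  NZCV=0010
1: · MOVLT
2: ✓ SUBHI  r4←0x29
3: ✓ CMP  NZCV=1000
4: · SUBGE
5: ✓ ADDLE  r0←0x0d
6: · MOVCS
7: ✓ CMP  NZCV=0000
8: · MOVLT
9: ✓ MOVPL  r2←0x95
10: · SUBHI

VAL = 0x29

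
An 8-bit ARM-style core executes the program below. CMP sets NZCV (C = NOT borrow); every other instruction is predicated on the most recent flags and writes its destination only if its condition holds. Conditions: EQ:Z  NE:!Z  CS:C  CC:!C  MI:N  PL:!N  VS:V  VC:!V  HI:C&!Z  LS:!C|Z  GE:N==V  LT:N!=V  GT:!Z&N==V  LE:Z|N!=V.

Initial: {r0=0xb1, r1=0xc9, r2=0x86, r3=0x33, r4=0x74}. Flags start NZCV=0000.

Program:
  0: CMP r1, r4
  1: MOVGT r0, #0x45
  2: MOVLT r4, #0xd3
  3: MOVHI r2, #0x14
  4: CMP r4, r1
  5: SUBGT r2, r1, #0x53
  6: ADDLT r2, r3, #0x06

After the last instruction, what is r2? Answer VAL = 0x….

[0] flags=0011 → (cmp)
[1] flags=0011 GT?F → skip
[2] flags=0011 LT?T → r4=0xd3
[3] flags=0011 HI?T → r2=0x14
[4] flags=0010 → (cmp)
[5] flags=0010 GT?T → r2=0x76
[6] flags=0010 LT?F → skip

VAL = 0x76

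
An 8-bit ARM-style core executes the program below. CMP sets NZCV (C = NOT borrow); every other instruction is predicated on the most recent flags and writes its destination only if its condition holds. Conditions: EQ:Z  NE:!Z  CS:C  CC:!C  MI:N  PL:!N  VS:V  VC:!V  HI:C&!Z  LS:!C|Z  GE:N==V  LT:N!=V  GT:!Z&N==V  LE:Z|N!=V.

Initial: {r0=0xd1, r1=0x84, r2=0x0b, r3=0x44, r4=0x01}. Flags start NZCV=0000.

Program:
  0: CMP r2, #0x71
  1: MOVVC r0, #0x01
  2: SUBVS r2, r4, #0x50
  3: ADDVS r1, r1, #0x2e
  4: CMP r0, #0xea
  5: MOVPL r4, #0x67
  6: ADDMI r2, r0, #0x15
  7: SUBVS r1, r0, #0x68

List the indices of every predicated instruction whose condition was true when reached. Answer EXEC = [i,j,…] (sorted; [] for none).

[0] flags=1000 → (cmp)
[1] flags=1000 VC?T → r0=0x01
[2] flags=1000 VS?F → skip
[3] flags=1000 VS?F → skip
[4] flags=0000 → (cmp)
[5] flags=0000 PL?T → r4=0x67
[6] flags=0000 MI?F → skip
[7] flags=0000 VS?F → skip

EXEC = [1,5]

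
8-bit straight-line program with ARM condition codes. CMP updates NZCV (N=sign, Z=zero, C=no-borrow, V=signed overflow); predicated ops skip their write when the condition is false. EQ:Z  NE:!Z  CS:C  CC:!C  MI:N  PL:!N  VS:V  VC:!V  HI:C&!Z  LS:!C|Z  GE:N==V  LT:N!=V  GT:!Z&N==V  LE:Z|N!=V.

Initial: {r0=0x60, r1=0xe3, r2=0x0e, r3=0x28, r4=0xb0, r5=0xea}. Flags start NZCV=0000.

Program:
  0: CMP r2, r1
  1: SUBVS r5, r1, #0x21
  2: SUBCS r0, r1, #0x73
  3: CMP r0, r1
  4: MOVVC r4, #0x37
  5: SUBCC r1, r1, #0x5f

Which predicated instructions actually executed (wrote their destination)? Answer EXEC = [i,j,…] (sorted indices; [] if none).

EXEC = [4,5]

[0] flags=0000 → (cmp)
[1] flags=0000 VS?F → skip
[2] flags=0000 CS?F → skip
[3] flags=0000 → (cmp)
[4] flags=0000 VC?T → r4=0x37
[5] flags=0000 CC?T → r1=0x84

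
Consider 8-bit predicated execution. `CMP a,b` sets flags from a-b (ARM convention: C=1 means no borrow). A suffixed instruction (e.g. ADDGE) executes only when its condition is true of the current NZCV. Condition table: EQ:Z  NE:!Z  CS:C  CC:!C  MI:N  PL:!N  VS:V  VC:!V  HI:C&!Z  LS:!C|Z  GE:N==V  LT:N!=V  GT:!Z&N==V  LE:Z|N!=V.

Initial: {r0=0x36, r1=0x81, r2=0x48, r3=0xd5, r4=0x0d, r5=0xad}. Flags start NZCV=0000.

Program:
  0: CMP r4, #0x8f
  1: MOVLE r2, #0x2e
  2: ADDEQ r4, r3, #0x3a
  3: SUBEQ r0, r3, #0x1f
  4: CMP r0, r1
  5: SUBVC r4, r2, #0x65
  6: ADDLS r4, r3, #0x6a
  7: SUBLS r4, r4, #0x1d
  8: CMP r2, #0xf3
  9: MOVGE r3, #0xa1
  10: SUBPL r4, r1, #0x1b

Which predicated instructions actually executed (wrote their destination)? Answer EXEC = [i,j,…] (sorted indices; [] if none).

EXEC = [6,7,9,10]

0: ✓ CMP  NZCV=0000
1: · MOVLE
2: · ADDEQ
3: · SUBEQ
4: ✓ CMP  NZCV=1001
5: · SUBVC
6: ✓ ADDLS  r4←0x3f
7: ✓ SUBLS  r4←0x22
8: ✓ CMP  NZCV=0000
9: ✓ MOVGE  r3←0xa1
10: ✓ SUBPL  r4←0x66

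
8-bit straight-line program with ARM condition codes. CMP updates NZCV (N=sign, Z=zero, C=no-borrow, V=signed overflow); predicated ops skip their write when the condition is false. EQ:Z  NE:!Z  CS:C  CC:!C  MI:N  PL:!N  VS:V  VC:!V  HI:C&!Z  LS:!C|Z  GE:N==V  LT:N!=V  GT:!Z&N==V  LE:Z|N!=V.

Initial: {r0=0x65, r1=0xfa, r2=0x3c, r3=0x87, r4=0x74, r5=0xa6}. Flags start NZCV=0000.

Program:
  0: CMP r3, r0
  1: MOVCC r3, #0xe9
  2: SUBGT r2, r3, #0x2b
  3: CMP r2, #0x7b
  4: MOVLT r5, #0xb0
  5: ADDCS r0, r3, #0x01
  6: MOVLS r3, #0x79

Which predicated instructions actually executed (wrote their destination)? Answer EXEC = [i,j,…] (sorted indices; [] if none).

EXEC = [4,6]

[0] flags=0011 → (cmp)
[1] flags=0011 CC?F → skip
[2] flags=0011 GT?F → skip
[3] flags=1000 → (cmp)
[4] flags=1000 LT?T → r5=0xb0
[5] flags=1000 CS?F → skip
[6] flags=1000 LS?T → r3=0x79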